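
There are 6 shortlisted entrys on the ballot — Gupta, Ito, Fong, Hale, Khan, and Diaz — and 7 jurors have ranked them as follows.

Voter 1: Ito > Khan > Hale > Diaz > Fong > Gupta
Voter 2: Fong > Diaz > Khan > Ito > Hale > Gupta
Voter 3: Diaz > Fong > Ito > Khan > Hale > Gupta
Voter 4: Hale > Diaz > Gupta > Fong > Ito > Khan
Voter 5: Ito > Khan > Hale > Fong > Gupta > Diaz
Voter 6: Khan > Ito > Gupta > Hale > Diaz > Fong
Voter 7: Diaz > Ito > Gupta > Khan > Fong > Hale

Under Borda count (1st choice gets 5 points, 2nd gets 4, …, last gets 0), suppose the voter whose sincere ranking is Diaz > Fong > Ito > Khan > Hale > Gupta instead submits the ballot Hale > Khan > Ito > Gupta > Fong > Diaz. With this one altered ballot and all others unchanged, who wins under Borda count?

Ito

Borda totals with the altered ballot: Gupta 12, Ito 24, Fong 12, Hale 19, Khan 22, Diaz 16.
The winner is unchanged: still Ito.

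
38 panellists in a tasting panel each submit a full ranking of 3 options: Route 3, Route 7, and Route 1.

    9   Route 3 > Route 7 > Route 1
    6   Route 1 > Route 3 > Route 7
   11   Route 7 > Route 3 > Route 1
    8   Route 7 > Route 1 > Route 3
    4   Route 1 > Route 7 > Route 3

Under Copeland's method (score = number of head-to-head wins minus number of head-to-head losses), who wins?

Route 7

Pairwise results:
  Route 3 vs Route 7: Route 7 wins 23–15.
  Route 3 vs Route 1: Route 3 wins 20–18.
  Route 7 vs Route 1: Route 7 wins 28–10.
Copeland scores (wins − losses):
  Route 3: 1 − 1 = 0
  Route 7: 2 − 0 = 2
  Route 1: 0 − 2 = -2
Route 7 has the best Copeland score.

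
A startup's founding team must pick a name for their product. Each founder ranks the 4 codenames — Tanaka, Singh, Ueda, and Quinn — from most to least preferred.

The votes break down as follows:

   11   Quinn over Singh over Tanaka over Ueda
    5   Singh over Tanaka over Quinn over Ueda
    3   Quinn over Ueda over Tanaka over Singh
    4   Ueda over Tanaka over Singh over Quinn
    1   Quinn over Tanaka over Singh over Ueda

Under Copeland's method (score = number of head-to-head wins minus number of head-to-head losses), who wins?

Quinn

Pairwise results:
  Tanaka vs Singh: Singh wins 16–8.
  Tanaka vs Ueda: Tanaka wins 17–7.
  Tanaka vs Quinn: Quinn wins 15–9.
  Singh vs Ueda: Singh wins 17–7.
  Singh vs Quinn: Quinn wins 15–9.
  Ueda vs Quinn: Quinn wins 20–4.
Copeland scores (wins − losses):
  Tanaka: 1 − 2 = -1
  Singh: 2 − 1 = 1
  Ueda: 0 − 3 = -3
  Quinn: 3 − 0 = 3
Quinn has the best Copeland score.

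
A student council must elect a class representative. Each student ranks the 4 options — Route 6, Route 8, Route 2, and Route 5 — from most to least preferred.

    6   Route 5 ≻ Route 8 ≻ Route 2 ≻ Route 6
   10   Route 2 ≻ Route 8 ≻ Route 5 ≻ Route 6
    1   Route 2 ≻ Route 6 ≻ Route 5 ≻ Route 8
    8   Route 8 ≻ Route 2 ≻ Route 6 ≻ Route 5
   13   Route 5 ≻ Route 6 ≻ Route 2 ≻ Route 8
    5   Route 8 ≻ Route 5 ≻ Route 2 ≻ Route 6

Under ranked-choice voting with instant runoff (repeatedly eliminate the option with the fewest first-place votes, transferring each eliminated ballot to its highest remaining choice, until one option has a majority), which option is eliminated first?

Round 1: Route 5 19, Route 8 13, Route 2 11, Route 6 0. Route 6 has the fewest and is eliminated.
Round 2: Route 5 19, Route 8 13, Route 2 11. Route 2 has the fewest and is eliminated.
Round 3: Route 8 23, Route 5 20. Route 8 has a majority.

Route 6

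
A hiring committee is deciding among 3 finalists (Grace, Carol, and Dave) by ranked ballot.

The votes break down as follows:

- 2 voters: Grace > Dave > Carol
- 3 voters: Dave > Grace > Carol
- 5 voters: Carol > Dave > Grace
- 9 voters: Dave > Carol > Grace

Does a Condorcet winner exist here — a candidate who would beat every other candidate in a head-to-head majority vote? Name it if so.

Dave

Head-to-head results (19 voters total):
Grace vs Carol: Carol wins 14–5.
Grace vs Dave: Dave wins 17–2.
Carol vs Dave: Dave wins 14–5.
Dave beats each rival — Grace (17–2), Carol (14–5) — so Dave is the Condorcet winner.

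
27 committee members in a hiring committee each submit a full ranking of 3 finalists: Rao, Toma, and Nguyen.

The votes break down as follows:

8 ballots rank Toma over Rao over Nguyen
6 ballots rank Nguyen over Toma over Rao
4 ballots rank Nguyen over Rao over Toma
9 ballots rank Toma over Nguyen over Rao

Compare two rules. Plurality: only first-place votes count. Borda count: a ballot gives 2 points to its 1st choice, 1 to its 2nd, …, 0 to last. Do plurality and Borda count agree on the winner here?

Plurality first-place counts: Rao 0, Toma 17, Nguyen 10 → Toma.
Borda totals: Rao 12, Toma 40, Nguyen 29 → Toma.
The two rules agree on Toma.

Yes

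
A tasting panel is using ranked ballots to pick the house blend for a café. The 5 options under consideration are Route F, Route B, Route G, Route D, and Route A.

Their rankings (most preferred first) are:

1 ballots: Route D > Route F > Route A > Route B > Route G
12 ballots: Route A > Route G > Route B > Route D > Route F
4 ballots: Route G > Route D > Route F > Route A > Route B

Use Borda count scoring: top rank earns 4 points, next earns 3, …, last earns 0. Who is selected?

Route A

Borda scores:
  Route F: 3 + 12·0 + 4·2 = 11
  Route B: 1 + 12·2 + 4·0 = 25
  Route G: 0 + 12·3 + 4·4 = 52
  Route D: 4 + 12·1 + 4·3 = 28
  Route A: 2 + 12·4 + 4·1 = 54
Route A has the highest total.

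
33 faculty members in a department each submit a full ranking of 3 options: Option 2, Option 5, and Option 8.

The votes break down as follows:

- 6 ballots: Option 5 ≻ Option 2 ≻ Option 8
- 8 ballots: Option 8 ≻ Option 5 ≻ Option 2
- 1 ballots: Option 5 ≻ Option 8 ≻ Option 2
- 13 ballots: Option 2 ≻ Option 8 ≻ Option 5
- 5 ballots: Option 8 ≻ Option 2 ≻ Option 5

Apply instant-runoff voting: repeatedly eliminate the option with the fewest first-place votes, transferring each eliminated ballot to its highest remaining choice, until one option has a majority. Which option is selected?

Round 1: Option 2 13, Option 8 13, Option 5 7. Option 5 has the fewest and is eliminated.
Round 2: Option 2 19, Option 8 14. Option 2 has a majority.

Option 2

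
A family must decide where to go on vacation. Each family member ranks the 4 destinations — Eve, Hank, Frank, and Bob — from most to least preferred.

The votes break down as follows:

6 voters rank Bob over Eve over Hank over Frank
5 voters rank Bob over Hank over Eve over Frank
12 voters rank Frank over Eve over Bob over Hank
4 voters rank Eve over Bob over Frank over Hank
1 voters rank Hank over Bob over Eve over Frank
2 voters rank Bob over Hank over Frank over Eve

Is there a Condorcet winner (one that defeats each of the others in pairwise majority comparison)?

Head-to-head results (30 voters total):
Eve vs Hank: Eve wins 22–8.
Eve vs Frank: Eve wins 16–14.
Eve vs Bob: Eve wins 16–14.
Hank vs Frank: Frank wins 16–14.
Hank vs Bob: Bob wins 29–1.
Frank vs Bob: Bob wins 18–12.
Eve beats each rival — Hank (22–8), Frank (16–14), Bob (16–14) — so Eve is the Condorcet winner.

Yes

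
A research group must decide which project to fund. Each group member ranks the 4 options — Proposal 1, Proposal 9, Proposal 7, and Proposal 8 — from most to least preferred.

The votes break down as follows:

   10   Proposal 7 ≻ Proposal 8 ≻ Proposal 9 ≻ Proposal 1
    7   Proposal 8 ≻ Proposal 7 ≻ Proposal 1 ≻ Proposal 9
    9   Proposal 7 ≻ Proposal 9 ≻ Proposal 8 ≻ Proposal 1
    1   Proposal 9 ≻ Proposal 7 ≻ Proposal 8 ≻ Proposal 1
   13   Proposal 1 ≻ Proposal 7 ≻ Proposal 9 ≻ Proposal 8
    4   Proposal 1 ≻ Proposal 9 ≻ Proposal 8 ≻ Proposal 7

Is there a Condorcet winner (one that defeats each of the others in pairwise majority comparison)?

Yes

Head-to-head results (44 voters total):
Proposal 1 vs Proposal 9: Proposal 1 wins 24–20.
Proposal 1 vs Proposal 7: Proposal 7 wins 27–17.
Proposal 1 vs Proposal 8: Proposal 8 wins 27–17.
Proposal 9 vs Proposal 7: Proposal 7 wins 39–5.
Proposal 9 vs Proposal 8: Proposal 9 wins 27–17.
Proposal 7 vs Proposal 8: Proposal 7 wins 33–11.
Proposal 7 beats each rival — Proposal 1 (27–17), Proposal 9 (39–5), Proposal 8 (33–11) — so Proposal 7 is the Condorcet winner.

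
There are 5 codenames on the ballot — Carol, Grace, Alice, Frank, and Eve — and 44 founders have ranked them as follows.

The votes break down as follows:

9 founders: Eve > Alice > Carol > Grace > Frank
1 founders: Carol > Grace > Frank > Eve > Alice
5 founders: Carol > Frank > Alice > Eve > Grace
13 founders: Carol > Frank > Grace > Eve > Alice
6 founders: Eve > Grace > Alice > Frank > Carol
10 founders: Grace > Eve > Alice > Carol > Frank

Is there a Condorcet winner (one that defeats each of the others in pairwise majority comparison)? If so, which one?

No Condorcet winner

Head-to-head results (44 voters total):
Carol vs Grace: Carol wins 28–16.
Carol vs Alice: Alice wins 25–19.
Carol vs Frank: Carol wins 38–6.
Carol vs Eve: Eve wins 25–19.
Grace vs Alice: Grace wins 30–14.
Grace vs Frank: Grace wins 26–18.
Grace vs Eve: Grace wins 24–20.
Alice vs Frank: Alice wins 25–19.
Alice vs Eve: Eve wins 39–5.
Frank vs Eve: Eve wins 25–19.
No candidate beats all others: Carol beats Grace beats Alice beats Carol, a majority cycle.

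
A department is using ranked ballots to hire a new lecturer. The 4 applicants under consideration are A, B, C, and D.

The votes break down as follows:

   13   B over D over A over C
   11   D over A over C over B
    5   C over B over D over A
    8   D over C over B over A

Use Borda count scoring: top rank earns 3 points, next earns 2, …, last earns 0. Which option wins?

Borda scores:
  A: 13·1 + 11·2 + 5·0 + 8·0 = 35
  B: 13·3 + 11·0 + 5·2 + 8·1 = 57
  C: 13·0 + 11·1 + 5·3 + 8·2 = 42
  D: 13·2 + 11·3 + 5·1 + 8·3 = 88
D has the highest total.

D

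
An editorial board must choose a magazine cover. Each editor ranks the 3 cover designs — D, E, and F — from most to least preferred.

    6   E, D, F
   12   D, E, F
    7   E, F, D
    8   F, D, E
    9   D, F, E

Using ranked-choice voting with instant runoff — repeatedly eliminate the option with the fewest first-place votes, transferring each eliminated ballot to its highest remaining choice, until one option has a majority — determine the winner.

Round 1: D 21, E 13, F 8. F has the fewest and is eliminated.
Round 2: D 29, E 13. D has a majority.

D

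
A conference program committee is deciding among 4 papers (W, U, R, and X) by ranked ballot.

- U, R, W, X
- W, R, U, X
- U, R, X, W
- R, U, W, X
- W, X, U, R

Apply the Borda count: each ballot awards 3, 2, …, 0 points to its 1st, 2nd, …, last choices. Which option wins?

Borda scores:
  W: 1 + 3 + 0 + 1 + 3 = 8
  U: 3 + 1 + 3 + 2 + 1 = 10
  R: 2 + 2 + 2 + 3 + 0 = 9
  X: 0 + 0 + 1 + 0 + 2 = 3
U has the highest total.

U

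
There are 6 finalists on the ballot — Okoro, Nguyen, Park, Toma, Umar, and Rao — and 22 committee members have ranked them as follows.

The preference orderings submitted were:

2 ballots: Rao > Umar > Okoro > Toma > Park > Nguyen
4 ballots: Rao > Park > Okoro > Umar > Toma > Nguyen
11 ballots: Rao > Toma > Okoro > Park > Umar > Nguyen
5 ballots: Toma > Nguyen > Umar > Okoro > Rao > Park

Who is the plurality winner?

Rao

First-place vote totals:
  Okoro: 0
  Nguyen: 0
  Park: 0
  Toma: 5
  Umar: 0
  Rao: 17
Rao has the most first-place votes.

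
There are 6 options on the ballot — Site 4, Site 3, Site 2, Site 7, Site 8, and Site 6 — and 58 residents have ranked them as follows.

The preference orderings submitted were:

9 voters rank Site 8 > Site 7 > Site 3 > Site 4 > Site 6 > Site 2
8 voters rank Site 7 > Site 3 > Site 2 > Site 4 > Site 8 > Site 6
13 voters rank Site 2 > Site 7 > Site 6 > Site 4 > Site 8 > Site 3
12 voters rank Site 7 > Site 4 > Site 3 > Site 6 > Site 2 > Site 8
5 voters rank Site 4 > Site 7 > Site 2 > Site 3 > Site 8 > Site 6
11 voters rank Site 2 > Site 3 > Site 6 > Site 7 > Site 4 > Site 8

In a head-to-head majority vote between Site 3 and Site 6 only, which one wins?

Ballots ranking Site 3 above Site 6: 9+8+12+5+11 = 45.
Ballots ranking Site 6 above Site 3: 13.
Site 3 wins the head-to-head, 45–13.

Site 3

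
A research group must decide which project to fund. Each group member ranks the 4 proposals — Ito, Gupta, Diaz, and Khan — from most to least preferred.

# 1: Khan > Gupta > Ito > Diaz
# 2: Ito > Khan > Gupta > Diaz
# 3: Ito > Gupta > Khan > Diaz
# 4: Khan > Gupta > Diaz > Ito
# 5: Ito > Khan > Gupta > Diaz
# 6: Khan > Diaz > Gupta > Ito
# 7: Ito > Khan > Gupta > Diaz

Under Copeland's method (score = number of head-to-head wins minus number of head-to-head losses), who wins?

Pairwise results:
  Ito vs Gupta: Ito wins 4–3.
  Ito vs Diaz: Ito wins 5–2.
  Ito vs Khan: Ito wins 4–3.
  Gupta vs Diaz: Gupta wins 6–1.
  Gupta vs Khan: Khan wins 6–1.
  Diaz vs Khan: Khan wins 7–0.
Copeland scores (wins − losses):
  Ito: 3 − 0 = 3
  Gupta: 1 − 2 = -1
  Diaz: 0 − 3 = -3
  Khan: 2 − 1 = 1
Ito has the best Copeland score.

Ito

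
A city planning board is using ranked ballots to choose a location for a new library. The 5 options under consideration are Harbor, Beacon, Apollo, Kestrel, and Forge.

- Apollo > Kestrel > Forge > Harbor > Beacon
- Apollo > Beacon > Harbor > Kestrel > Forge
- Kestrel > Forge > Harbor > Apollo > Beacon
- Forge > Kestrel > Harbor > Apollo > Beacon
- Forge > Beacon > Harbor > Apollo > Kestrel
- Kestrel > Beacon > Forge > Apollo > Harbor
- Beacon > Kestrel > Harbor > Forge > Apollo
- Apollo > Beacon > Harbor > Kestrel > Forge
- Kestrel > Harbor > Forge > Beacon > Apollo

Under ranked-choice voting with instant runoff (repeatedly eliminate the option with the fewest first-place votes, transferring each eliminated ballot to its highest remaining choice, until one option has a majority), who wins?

Kestrel

Round 1: Apollo 3, Kestrel 3, Forge 2, Beacon 1, Harbor 0. Harbor has the fewest and is eliminated.
Round 2: Apollo 3, Kestrel 3, Forge 2, Beacon 1. Beacon has the fewest and is eliminated.
Round 3: Kestrel 4, Apollo 3, Forge 2. Forge has the fewest and is eliminated.
Round 4: Kestrel 5, Apollo 4. Kestrel has a majority.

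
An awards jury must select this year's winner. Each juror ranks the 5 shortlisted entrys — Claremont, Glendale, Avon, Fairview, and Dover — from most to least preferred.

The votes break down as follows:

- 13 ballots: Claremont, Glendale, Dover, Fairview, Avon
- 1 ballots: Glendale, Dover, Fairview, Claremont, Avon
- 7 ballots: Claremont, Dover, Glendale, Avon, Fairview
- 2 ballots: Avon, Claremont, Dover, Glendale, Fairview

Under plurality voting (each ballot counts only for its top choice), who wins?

Claremont

First-place vote totals:
  Claremont: 20
  Glendale: 1
  Avon: 2
  Fairview: 0
  Dover: 0
Claremont has the most first-place votes.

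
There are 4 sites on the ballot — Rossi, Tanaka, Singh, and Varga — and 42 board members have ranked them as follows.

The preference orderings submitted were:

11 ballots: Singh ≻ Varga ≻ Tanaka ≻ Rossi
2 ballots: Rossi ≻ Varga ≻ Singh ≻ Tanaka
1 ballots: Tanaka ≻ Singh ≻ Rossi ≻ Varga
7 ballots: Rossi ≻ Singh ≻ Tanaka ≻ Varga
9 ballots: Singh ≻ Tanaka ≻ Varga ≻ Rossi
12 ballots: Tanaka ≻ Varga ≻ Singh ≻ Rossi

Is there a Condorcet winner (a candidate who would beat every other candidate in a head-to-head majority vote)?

Yes

Head-to-head results (42 voters total):
Rossi vs Tanaka: Tanaka wins 33–9.
Rossi vs Singh: Singh wins 33–9.
Rossi vs Varga: Varga wins 32–10.
Tanaka vs Singh: Singh wins 29–13.
Tanaka vs Varga: Tanaka wins 29–13.
Singh vs Varga: Singh wins 28–14.
Singh beats each rival — Rossi (33–9), Tanaka (29–13), Varga (28–14) — so Singh is the Condorcet winner.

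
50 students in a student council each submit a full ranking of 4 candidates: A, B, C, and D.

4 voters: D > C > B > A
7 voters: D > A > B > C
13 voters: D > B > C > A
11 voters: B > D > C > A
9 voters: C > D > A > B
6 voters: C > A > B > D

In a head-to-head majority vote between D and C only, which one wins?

Ballots ranking D above C: 4+7+13+11 = 35.
Ballots ranking C above D: 9+6 = 15.
D wins the head-to-head, 35–15.

D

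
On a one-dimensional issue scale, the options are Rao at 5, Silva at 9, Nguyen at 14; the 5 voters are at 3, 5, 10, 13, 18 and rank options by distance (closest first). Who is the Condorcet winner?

Silva

With single-peaked preferences on a line, the Condorcet winner is the candidate closest to the median voter.
The median voter (position 10) is closest to Silva at 9.
Check: Silva vs Rao — voters closer to Silva: 3 of 5.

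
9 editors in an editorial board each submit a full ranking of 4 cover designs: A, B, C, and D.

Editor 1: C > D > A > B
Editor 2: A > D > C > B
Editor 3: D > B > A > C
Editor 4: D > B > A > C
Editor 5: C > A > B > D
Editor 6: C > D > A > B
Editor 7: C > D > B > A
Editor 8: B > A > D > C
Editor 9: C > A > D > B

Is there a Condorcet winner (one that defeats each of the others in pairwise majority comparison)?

Yes

Head-to-head results (9 voters total):
A vs B: A wins 5–4.
A vs C: C wins 5–4.
A vs D: D wins 5–4.
B vs C: C wins 6–3.
B vs D: D wins 7–2.
C vs D: C wins 5–4.
C beats each rival — A (5–4), B (6–3), D (5–4) — so C is the Condorcet winner.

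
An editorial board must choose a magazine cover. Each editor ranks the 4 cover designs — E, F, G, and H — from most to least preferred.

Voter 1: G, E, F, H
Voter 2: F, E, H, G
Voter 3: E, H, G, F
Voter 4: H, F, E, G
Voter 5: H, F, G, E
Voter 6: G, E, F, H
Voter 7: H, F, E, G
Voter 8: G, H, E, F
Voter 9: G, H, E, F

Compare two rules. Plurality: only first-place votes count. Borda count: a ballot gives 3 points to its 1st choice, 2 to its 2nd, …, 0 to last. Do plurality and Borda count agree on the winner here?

No

Plurality first-place counts: E 1, F 1, G 4, H 3 → G.
Borda totals: E 13, F 11, G 14, H 16 → H.
The two rules disagree: plurality picks G, Borda picks H.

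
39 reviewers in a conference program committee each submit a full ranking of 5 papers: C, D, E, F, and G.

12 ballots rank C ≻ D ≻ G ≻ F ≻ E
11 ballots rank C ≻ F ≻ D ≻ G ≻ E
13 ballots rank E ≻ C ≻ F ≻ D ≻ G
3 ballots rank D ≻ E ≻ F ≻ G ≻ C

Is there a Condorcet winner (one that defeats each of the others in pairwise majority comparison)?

Yes

Head-to-head results (39 voters total):
C vs D: C wins 36–3.
C vs E: C wins 23–16.
C vs F: C wins 36–3.
C vs G: C wins 36–3.
D vs E: D wins 26–13.
D vs F: F wins 24–15.
D vs G: D wins 39–0.
E vs F: F wins 23–16.
E vs G: G wins 23–16.
F vs G: F wins 27–12.
C beats each rival — D (36–3), E (23–16), F (36–3), G (36–3) — so C is the Condorcet winner.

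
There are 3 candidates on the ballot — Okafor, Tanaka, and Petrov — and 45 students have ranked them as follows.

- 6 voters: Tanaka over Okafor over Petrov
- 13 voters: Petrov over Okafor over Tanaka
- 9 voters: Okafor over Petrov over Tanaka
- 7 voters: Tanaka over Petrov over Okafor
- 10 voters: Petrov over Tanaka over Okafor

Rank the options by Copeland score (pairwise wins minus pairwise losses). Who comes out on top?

Pairwise results:
  Okafor vs Tanaka: Tanaka wins 23–22.
  Okafor vs Petrov: Petrov wins 30–15.
  Tanaka vs Petrov: Petrov wins 32–13.
Copeland scores (wins − losses):
  Okafor: 0 − 2 = -2
  Tanaka: 1 − 1 = 0
  Petrov: 2 − 0 = 2
Petrov has the best Copeland score.

Petrov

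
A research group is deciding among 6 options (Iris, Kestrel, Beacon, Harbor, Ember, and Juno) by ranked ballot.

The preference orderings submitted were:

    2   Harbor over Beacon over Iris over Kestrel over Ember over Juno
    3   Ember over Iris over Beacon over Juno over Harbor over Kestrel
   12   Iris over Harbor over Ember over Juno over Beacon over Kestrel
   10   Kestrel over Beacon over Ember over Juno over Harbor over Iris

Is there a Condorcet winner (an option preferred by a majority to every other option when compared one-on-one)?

Yes

Head-to-head results (27 voters total):
Iris vs Kestrel: Iris wins 17–10.
Iris vs Beacon: Iris wins 15–12.
Iris vs Harbor: Iris wins 15–12.
Iris vs Ember: Iris wins 14–13.
Iris vs Juno: Iris wins 17–10.
Kestrel vs Beacon: Beacon wins 17–10.
Kestrel vs Harbor: Harbor wins 17–10.
Kestrel vs Ember: Ember wins 15–12.
Kestrel vs Juno: Juno wins 15–12.
Beacon vs Harbor: Harbor wins 14–13.
Beacon vs Ember: Ember wins 15–12.
Beacon vs Juno: Beacon wins 15–12.
Harbor vs Ember: Harbor wins 14–13.
Harbor vs Juno: Harbor wins 14–13.
Ember vs Juno: Ember wins 27–0.
Iris beats each rival — Kestrel (17–10), Beacon (15–12), Harbor (15–12), Ember (14–13), Juno (17–10) — so Iris is the Condorcet winner.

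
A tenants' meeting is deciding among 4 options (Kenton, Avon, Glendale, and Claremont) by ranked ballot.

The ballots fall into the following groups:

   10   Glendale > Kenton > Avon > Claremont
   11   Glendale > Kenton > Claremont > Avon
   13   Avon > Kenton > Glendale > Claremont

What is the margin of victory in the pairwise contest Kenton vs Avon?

Ballots ranking Kenton above Avon: 10+11 = 21.
Ballots ranking Avon above Kenton: 13.
Kenton wins 21–13, a margin of 8.

8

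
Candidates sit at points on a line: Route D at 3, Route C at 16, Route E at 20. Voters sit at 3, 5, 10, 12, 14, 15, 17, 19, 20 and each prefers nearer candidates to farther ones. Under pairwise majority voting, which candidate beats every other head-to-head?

With single-peaked preferences on a line, the Condorcet winner is the candidate closest to the median voter.
The median voter (position 14) is closest to Route C at 16.
Check: Route C vs Route E — voters closer to Route C: 7 of 9.

Route C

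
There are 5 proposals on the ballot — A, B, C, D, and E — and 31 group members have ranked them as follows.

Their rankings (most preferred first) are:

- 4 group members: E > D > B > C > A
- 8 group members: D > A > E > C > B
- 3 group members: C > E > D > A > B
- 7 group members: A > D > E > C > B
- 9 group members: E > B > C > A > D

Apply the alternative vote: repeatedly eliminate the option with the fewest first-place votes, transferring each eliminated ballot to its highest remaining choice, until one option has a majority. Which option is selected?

Round 1: E 13, D 8, A 7, C 3, B 0. B has the fewest and is eliminated.
Round 2: E 13, D 8, A 7, C 3. C has the fewest and is eliminated.
Round 3: E 16, D 8, A 7. E has a majority.

E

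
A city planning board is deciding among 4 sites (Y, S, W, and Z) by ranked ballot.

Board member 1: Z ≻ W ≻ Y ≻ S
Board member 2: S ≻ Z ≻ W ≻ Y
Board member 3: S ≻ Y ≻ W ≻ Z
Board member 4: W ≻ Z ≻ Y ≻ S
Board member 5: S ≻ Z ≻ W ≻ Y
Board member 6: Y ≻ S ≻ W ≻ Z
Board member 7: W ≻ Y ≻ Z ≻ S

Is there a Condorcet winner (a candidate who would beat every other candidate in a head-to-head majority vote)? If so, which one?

Head-to-head results (7 voters total):
Y vs S: Y wins 4–3.
Y vs W: W wins 5–2.
Y vs Z: Z wins 4–3.
S vs W: S wins 4–3.
S vs Z: S wins 4–3.
W vs Z: W wins 4–3.
No candidate beats all others: Y beats S beats W beats Y, a majority cycle.

There is no Condorcet winner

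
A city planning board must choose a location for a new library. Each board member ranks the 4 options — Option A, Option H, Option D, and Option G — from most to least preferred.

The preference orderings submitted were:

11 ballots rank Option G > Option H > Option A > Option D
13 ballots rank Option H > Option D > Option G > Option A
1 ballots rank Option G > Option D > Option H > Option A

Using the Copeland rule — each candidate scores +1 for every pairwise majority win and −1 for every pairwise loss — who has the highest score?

Pairwise results:
  Option A vs Option H: Option H wins 25–0.
  Option A vs Option D: Option D wins 14–11.
  Option A vs Option G: Option G wins 25–0.
  Option H vs Option D: Option H wins 24–1.
  Option H vs Option G: Option H wins 13–12.
  Option D vs Option G: Option D wins 13–12.
Copeland scores (wins − losses):
  Option A: 0 − 3 = -3
  Option H: 3 − 0 = 3
  Option D: 2 − 1 = 1
  Option G: 1 − 2 = -1
Option H has the best Copeland score.

Option H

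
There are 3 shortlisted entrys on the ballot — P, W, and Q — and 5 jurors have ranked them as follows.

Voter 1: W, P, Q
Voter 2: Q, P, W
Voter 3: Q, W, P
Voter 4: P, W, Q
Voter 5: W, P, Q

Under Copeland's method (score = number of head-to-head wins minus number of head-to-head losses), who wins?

Pairwise results:
  P vs W: W wins 3–2.
  P vs Q: P wins 3–2.
  W vs Q: W wins 3–2.
Copeland scores (wins − losses):
  P: 1 − 1 = 0
  W: 2 − 0 = 2
  Q: 0 − 2 = -2
W has the best Copeland score.

W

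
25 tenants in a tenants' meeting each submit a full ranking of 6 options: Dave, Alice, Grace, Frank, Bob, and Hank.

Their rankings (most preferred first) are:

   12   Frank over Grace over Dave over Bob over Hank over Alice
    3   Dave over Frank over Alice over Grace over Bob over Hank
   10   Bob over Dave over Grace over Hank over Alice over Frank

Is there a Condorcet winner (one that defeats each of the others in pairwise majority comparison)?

Yes

Head-to-head results (25 voters total):
Dave vs Alice: Dave wins 25–0.
Dave vs Grace: Dave wins 13–12.
Dave vs Frank: Dave wins 13–12.
Dave vs Bob: Dave wins 15–10.
Dave vs Hank: Dave wins 25–0.
Alice vs Grace: Grace wins 22–3.
Alice vs Frank: Frank wins 15–10.
Alice vs Bob: Bob wins 22–3.
Alice vs Hank: Hank wins 22–3.
Grace vs Frank: Frank wins 15–10.
Grace vs Bob: Grace wins 15–10.
Grace vs Hank: Grace wins 25–0.
Frank vs Bob: Frank wins 15–10.
Frank vs Hank: Frank wins 15–10.
Bob vs Hank: Bob wins 25–0.
Dave beats each rival — Alice (25–0), Grace (13–12), Frank (13–12), Bob (15–10), Hank (25–0) — so Dave is the Condorcet winner.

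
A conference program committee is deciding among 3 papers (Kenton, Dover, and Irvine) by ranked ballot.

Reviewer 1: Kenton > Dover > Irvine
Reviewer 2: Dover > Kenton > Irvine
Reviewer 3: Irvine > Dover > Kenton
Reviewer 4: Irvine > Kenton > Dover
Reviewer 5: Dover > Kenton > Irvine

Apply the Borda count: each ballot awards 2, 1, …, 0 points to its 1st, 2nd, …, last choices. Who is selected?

Dover

Borda scores:
  Kenton: 2 + 1 + 0 + 1 + 1 = 5
  Dover: 1 + 2 + 1 + 0 + 2 = 6
  Irvine: 0 + 0 + 2 + 2 + 0 = 4
Dover has the highest total.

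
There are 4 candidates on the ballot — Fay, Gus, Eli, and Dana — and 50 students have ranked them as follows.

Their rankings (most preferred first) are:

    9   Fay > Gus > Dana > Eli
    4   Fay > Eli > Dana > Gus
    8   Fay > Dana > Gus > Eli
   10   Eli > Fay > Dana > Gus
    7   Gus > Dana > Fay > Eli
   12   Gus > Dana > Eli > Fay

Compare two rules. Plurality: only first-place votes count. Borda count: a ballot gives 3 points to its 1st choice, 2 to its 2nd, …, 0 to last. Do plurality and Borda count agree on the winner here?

Plurality first-place counts: Fay 21, Gus 19, Eli 10, Dana 0 → Fay.
Borda totals: Fay 90, Gus 83, Eli 50, Dana 77 → Fay.
The two rules agree on Fay.

Yes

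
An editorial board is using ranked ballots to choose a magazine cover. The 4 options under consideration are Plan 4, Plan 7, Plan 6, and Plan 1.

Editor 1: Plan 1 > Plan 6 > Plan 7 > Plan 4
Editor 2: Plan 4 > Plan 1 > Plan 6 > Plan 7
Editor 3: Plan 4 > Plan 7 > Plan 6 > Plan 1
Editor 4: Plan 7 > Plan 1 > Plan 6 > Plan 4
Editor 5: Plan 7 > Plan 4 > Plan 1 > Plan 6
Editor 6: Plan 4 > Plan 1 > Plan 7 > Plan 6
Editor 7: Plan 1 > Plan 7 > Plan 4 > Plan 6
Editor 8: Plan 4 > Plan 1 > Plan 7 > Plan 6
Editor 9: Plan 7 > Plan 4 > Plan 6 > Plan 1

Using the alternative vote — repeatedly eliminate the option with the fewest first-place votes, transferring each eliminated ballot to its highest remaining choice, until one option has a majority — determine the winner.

Plan 7

Round 1: Plan 4 4, Plan 7 3, Plan 1 2, Plan 6 0. Plan 6 has the fewest and is eliminated.
Round 2: Plan 4 4, Plan 7 3, Plan 1 2. Plan 1 has the fewest and is eliminated.
Round 3: Plan 7 5, Plan 4 4. Plan 7 has a majority.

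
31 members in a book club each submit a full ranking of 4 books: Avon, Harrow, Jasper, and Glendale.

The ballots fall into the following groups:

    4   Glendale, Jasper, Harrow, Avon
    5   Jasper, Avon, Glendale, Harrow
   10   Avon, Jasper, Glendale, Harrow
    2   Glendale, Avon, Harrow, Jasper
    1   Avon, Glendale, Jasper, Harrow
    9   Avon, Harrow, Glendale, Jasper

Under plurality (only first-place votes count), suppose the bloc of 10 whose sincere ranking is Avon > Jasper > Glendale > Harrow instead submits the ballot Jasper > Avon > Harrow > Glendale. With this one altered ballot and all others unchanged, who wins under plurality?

Jasper

First-place totals with the altered ballot: Avon 10, Harrow 0, Jasper 15, Glendale 6.
The switch changes the winner from Avon to Jasper.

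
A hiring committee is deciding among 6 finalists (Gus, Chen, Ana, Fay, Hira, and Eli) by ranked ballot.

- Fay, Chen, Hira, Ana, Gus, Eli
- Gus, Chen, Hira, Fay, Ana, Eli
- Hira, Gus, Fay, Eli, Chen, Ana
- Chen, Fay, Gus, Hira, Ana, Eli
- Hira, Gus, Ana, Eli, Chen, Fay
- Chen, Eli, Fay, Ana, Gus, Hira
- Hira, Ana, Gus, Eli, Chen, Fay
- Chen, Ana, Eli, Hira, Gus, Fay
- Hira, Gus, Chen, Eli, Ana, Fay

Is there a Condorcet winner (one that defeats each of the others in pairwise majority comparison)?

No

Head-to-head results (9 voters total):
Gus vs Chen: Gus wins 5–4.
Gus vs Ana: Gus wins 5–4.
Gus vs Fay: Gus wins 6–3.
Gus vs Hira: Hira wins 6–3.
Gus vs Eli: Gus wins 7–2.
Chen vs Ana: Chen wins 7–2.
Chen vs Fay: Chen wins 7–2.
Chen vs Hira: Chen wins 5–4.
Chen vs Eli: Chen wins 6–3.
Ana vs Fay: Fay wins 5–4.
Ana vs Hira: Hira wins 7–2.
Ana vs Eli: Ana wins 6–3.
Fay vs Hira: Hira wins 6–3.
Fay vs Eli: Eli wins 5–4.
Hira vs Eli: Hira wins 7–2.
No candidate beats all others: Gus beats Chen beats Hira beats Gus, a majority cycle.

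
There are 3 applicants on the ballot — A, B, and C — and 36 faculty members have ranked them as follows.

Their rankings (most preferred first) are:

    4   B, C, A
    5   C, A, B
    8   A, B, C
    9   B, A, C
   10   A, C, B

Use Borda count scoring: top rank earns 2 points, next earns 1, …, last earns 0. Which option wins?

Borda scores:
  A: 4·0 + 5·1 + 8·2 + 9·1 + 10·2 = 50
  B: 4·2 + 5·0 + 8·1 + 9·2 + 10·0 = 34
  C: 4·1 + 5·2 + 8·0 + 9·0 + 10·1 = 24
A has the highest total.

A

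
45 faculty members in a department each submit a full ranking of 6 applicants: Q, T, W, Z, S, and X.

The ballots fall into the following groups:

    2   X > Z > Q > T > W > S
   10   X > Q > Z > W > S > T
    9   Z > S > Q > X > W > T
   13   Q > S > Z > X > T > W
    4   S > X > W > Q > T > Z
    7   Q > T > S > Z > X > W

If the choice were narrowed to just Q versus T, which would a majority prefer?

Ballots ranking Q above T: 2+10+9+13+4+7 = 45.
Ballots ranking T above Q: 0.
Q wins the head-to-head, 45–0.

Q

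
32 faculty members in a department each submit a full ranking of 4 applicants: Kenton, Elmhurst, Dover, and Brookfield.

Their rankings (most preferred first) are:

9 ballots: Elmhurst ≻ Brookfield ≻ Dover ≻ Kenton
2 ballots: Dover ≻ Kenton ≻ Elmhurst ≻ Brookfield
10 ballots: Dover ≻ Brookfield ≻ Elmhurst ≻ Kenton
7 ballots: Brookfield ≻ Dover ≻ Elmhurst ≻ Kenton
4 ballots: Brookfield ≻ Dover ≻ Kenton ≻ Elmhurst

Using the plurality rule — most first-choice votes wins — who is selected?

Dover

First-place vote totals:
  Kenton: 0
  Elmhurst: 9
  Dover: 12
  Brookfield: 11
Dover has the most first-place votes.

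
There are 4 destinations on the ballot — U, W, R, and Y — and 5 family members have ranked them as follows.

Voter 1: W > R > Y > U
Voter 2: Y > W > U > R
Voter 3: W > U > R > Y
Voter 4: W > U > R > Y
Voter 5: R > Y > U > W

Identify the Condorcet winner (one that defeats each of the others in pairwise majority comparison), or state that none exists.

W

Head-to-head results (5 voters total):
U vs W: W wins 4–1.
U vs R: U wins 3–2.
U vs Y: Y wins 3–2.
W vs R: W wins 4–1.
W vs Y: W wins 3–2.
R vs Y: R wins 4–1.
W beats each rival — U (4–1), R (4–1), Y (3–2) — so W is the Condorcet winner.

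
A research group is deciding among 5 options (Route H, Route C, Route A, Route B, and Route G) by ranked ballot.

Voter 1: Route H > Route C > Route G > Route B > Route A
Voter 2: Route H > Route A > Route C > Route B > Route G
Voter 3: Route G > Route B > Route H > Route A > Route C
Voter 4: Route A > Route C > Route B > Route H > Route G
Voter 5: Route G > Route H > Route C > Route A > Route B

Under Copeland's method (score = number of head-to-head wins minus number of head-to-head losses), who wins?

Pairwise results:
  Route H vs Route C: Route H wins 4–1.
  Route H vs Route A: Route H wins 4–1.
  Route H vs Route B: Route H wins 3–2.
  Route H vs Route G: Route H wins 3–2.
  Route C vs Route A: Route A wins 3–2.
  Route C vs Route B: Route C wins 4–1.
  Route C vs Route G: Route C wins 3–2.
  Route A vs Route B: Route A wins 3–2.
  Route A vs Route G: Route G wins 3–2.
  Route B vs Route G: Route G wins 3–2.
Copeland scores (wins − losses):
  Route H: 4 − 0 = 4
  Route C: 2 − 2 = 0
  Route A: 2 − 2 = 0
  Route B: 0 − 4 = -4
  Route G: 2 − 2 = 0
Route H has the best Copeland score.

Route H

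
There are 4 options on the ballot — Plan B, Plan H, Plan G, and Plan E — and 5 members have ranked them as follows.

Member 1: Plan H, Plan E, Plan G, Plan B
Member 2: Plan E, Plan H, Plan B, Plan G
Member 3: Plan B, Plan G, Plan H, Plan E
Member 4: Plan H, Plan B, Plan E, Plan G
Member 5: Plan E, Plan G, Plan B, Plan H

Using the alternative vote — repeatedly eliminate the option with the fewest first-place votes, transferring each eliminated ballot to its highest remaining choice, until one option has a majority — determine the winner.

Round 1: Plan H 2, Plan E 2, Plan B 1, Plan G 0. Plan G has the fewest and is eliminated.
Round 2: Plan H 2, Plan E 2, Plan B 1. Plan B has the fewest and is eliminated.
Round 3: Plan H 3, Plan E 2. Plan H has a majority.

Plan H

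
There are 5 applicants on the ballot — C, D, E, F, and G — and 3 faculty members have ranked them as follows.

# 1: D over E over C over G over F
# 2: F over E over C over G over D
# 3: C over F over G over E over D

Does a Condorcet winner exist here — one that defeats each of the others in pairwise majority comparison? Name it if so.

No Condorcet winner

Head-to-head results (3 voters total):
C vs D: C wins 2–1.
C vs E: E wins 2–1.
C vs F: C wins 2–1.
C vs G: C wins 3–0.
D vs E: E wins 2–1.
D vs F: F wins 2–1.
D vs G: G wins 2–1.
E vs F: F wins 2–1.
E vs G: E wins 2–1.
F vs G: F wins 2–1.
No candidate beats all others: C beats F beats E beats C, a majority cycle.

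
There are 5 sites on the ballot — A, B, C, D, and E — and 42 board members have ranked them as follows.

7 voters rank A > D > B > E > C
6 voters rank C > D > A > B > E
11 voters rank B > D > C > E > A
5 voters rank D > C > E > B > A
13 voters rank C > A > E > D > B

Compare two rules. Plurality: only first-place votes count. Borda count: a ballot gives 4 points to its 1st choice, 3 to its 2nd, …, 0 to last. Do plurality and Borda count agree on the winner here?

Yes

Plurality first-place counts: A 7, B 11, C 19, D 5, E 0 → C.
Borda totals: A 79, B 69, C 113, D 105, E 54 → C.
The two rules agree on C.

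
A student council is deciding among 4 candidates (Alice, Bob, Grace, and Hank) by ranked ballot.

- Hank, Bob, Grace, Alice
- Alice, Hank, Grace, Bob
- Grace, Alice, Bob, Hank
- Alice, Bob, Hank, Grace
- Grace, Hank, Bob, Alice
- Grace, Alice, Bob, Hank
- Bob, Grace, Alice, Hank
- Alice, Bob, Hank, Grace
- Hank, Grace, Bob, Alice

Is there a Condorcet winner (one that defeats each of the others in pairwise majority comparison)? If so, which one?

Head-to-head results (9 voters total):
Alice vs Bob: Alice wins 5–4.
Alice vs Grace: Grace wins 6–3.
Alice vs Hank: Alice wins 6–3.
Bob vs Grace: Grace wins 5–4.
Bob vs Hank: Bob wins 5–4.
Grace vs Hank: Hank wins 5–4.
No candidate beats all others: Alice beats Hank beats Grace beats Alice, a majority cycle.

There is no Condorcet winner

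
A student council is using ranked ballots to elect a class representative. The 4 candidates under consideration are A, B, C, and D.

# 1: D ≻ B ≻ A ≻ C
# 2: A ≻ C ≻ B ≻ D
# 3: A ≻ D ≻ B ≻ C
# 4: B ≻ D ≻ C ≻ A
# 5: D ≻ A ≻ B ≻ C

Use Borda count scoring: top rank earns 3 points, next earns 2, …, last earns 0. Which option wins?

Borda scores:
  A: 1 + 3 + 3 + 0 + 2 = 9
  B: 2 + 1 + 1 + 3 + 1 = 8
  C: 0 + 2 + 0 + 1 + 0 = 3
  D: 3 + 0 + 2 + 2 + 3 = 10
D has the highest total.

D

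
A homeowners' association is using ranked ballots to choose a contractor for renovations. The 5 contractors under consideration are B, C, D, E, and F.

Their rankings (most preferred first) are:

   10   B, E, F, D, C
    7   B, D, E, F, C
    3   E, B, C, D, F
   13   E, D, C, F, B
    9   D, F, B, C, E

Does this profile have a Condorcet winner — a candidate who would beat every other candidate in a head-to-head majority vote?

Head-to-head results (42 voters total):
B vs C: B wins 29–13.
B vs D: D wins 22–20.
B vs E: B wins 26–16.
B vs F: F wins 22–20.
C vs D: D wins 39–3.
C vs E: E wins 33–9.
C vs F: F wins 26–16.
D vs E: E wins 26–16.
D vs F: D wins 32–10.
E vs F: E wins 33–9.
No candidate beats all others: B beats E beats D beats B, a majority cycle.

No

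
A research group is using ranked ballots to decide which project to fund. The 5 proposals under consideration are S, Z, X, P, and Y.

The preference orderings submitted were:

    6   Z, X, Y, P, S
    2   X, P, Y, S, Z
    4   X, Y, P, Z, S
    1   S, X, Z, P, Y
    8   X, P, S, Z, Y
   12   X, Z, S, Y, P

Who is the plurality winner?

First-place vote totals:
  S: 1
  Z: 6
  X: 26
  P: 0
  Y: 0
X has the most first-place votes.

X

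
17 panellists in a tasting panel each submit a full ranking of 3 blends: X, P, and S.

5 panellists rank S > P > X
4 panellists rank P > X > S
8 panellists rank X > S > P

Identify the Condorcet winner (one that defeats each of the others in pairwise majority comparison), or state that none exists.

No Condorcet winner

Head-to-head results (17 voters total):
X vs P: P wins 9–8.
X vs S: X wins 12–5.
P vs S: S wins 13–4.
No candidate beats all others: X beats S beats P beats X, a majority cycle.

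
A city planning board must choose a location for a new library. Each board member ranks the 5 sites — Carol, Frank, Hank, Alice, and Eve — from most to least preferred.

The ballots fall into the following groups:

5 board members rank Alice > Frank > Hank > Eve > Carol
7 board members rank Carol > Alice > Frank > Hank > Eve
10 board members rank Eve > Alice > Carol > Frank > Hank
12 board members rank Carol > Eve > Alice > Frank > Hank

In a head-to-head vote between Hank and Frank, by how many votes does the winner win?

Ballots ranking Hank above Frank: 0.
Ballots ranking Frank above Hank: 5+7+10+12 = 34.
Frank wins 34–0, a margin of 34.

34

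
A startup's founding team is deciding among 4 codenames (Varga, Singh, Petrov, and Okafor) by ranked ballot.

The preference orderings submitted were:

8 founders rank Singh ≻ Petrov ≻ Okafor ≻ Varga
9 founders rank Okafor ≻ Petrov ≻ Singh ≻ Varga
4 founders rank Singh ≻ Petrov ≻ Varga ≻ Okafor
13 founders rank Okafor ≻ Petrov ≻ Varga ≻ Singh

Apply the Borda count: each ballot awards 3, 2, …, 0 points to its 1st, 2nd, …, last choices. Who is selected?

Borda scores:
  Varga: 8·0 + 9·0 + 4·1 + 13·1 = 17
  Singh: 8·3 + 9·1 + 4·3 + 13·0 = 45
  Petrov: 8·2 + 9·2 + 4·2 + 13·2 = 68
  Okafor: 8·1 + 9·3 + 4·0 + 13·3 = 74
Okafor has the highest total.

Okafor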